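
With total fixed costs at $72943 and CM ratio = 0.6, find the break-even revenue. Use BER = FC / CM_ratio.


Formula: BER = Fixed Costs / Contribution Margin Ratio
BER = $72943 / 0.6
BER = $121571.67 (to the nearest cent)

$121571.67


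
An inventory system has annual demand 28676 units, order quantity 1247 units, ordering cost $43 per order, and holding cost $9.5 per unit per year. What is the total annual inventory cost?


TC = 28676/1247 * 43 + 1247/2 * 9.5

$6912.08


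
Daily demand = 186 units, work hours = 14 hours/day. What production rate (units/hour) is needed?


Formula: Production Rate = Daily Demand / Available Hours
Rate = 186 units/day / 14 hours/day
Rate = 13.3 units/hour

13.3 units/hour


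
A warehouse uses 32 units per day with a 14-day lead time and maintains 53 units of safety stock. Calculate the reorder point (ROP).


Formula: ROP = (Daily Demand * Lead Time) + Safety Stock
Demand during lead time = 32 * 14 = 448 units
ROP = 448 + 53 = 501 units

501 units


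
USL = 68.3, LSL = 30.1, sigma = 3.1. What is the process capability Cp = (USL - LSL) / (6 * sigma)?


Cp = (68.3 - 30.1) / (6 * 3.1)

2.05


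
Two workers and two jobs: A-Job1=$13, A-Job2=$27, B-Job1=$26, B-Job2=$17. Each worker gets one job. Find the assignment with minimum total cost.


Option 1: A->1 + B->2 = $13 + $17 = $30
Option 2: A->2 + B->1 = $27 + $26 = $53
Min cost = min($30, $53) = $30

$30


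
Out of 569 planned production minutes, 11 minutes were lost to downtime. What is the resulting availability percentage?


Formula: Availability = (Planned Time - Downtime) / Planned Time * 100
Uptime = 569 - 11 = 558 min
Availability = 558 / 569 * 100 = 98.1%

98.1%


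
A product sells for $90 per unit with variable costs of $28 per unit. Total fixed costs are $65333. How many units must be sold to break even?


Formula: BEQ = Fixed Costs / (Price - Variable Cost)
Contribution margin = $90 - $28 = $62/unit
BEQ = ceil($65333 / $62/unit) = ceil(1053.76) = 1054 units

1054 units


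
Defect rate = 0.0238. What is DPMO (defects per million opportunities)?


DPMO = defect_rate * 1000000 = 0.0238 * 1000000

23800


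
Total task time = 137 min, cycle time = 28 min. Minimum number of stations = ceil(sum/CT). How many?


Formula: N_min = ceil(Sum of Task Times / Cycle Time)
N_min = ceil(137 min / 28 min) = ceil(4.8929)
N_min = 5 stations

5


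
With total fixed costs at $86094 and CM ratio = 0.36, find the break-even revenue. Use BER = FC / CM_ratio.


Formula: BER = Fixed Costs / Contribution Margin Ratio
BER = $86094 / 0.36
BER = $239150.00 (to the nearest cent)

$239150.00


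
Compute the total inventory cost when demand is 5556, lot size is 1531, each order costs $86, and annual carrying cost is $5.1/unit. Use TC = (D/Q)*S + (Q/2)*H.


TC = 5556/1531 * 86 + 1531/2 * 5.1

$4216.14


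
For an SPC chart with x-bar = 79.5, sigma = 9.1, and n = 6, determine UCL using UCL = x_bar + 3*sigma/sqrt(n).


UCL = 79.5 + 3 * 9.1 / sqrt(6)

90.65


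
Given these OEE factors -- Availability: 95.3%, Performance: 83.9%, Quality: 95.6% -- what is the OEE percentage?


Formula: OEE = Availability * Performance * Quality / 10000
A * P = 95.3% * 83.9% / 100 = 79.96%
OEE = 79.96% * 95.6% / 100 = 76.4%

76.4%


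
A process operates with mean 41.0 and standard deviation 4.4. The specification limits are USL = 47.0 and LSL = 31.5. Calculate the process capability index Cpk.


Cpu = (47.0 - 41.0) / (3 * 4.4) = 0.45
Cpl = (41.0 - 31.5) / (3 * 4.4) = 0.72
Cpk = min(0.45, 0.72) = 0.45

0.45


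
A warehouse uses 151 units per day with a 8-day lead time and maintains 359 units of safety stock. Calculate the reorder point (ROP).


Formula: ROP = (Daily Demand * Lead Time) + Safety Stock
Demand during lead time = 151 * 8 = 1208 units
ROP = 1208 + 359 = 1567 units

1567 units


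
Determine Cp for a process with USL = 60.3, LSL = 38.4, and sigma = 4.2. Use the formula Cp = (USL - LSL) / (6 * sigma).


Cp = (60.3 - 38.4) / (6 * 4.2)

0.87


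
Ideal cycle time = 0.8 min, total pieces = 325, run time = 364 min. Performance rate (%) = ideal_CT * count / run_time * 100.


Formula: Performance = (Ideal CT * Total Count) / Run Time * 100
Ideal output time = 0.8 * 325 = 260.0 min
Performance = 260.0 / 364 * 100 = 71.4%

71.4%


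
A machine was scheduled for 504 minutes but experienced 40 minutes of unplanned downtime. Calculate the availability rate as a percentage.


Formula: Availability = (Planned Time - Downtime) / Planned Time * 100
Uptime = 504 - 40 = 464 min
Availability = 464 / 504 * 100 = 92.1%

92.1%


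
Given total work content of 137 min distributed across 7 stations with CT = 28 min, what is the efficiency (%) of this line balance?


Formula: Efficiency = Sum of Task Times / (N_stations * CT) * 100
Total station capacity = 7 stations * 28 min = 196 min
Efficiency = 137 / 196 * 100 = 69.9%

69.9%


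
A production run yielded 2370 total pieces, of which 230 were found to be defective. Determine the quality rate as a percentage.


Formula: Quality Rate = Good Pieces / Total Pieces * 100
Good pieces = 2370 - 230 = 2140
QR = 2140 / 2370 * 100 = 90.3%

90.3%


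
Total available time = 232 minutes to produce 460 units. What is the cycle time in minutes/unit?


Formula: CT = Available Time / Number of Units
CT = 232 min / 460 units
CT = 0.5 min/unit

0.5 min/unit


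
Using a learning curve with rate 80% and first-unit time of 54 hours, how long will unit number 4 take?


Formula: T_n = T_1 * (learning_rate)^(log2(n)) where learning_rate = rate/100
Doublings = log2(4) = 2
T_n = 54 * 0.8^2
T_n = 54 * 0.64 = 34.6 hours

34.6 hours


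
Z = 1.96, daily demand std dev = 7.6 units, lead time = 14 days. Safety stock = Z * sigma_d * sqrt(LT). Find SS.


Formula: SS = z * sigma_d * sqrt(LT)
sqrt(LT) = sqrt(14) = 3.7417
SS = 1.96 * 7.6 * 3.7417
SS = 55.7 units

55.7 units


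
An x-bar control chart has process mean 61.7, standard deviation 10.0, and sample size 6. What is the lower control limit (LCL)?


LCL = 61.7 - 3 * 10.0 / sqrt(6)

49.45


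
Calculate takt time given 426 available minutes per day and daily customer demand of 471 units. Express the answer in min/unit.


Formula: Takt Time = Available Production Time / Customer Demand
Takt = 426 min/day / 471 units/day
Takt = 0.9 min/unit

0.9 min/unit


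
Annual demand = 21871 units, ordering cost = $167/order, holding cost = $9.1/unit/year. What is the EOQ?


Formula: EOQ = sqrt(2 * D * S / H)
Numerator: 2 * 21871 * 167 = 7304914
2DS/H = 7304914 / 9.1 = 802737.8
EOQ = sqrt(802737.8) = 896.0 units

896.0 units


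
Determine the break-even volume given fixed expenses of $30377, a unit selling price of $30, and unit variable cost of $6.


Formula: BEQ = Fixed Costs / (Price - Variable Cost)
Contribution margin = $30 - $6 = $24/unit
BEQ = ceil($30377 / $24/unit) = ceil(1265.71) = 1266 units

1266 units


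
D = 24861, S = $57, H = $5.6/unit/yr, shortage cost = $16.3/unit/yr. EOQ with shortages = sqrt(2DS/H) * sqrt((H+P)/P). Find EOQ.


Formula: EOQ* = sqrt(2DS/H) * sqrt((H+P)/P)
Base EOQ = sqrt(2*24861*57/5.6) = 711.41 units
Correction = sqrt((5.6+16.3)/16.3) = 1.15912
EOQ* = 711.41 * 1.15912 = 824.6 units

824.6 units


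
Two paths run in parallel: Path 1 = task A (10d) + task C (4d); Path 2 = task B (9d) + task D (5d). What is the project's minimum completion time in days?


Path 1 = 10 + 4 = 14 days
Path 2 = 9 + 5 = 14 days
Duration = max(14, 14) = 14 days

14 days


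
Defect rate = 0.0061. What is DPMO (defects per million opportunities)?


DPMO = defect_rate * 1000000 = 0.0061 * 1000000

6100


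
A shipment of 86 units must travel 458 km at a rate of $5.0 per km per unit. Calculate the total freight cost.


TC = dist * cost * units = 458 * 5.0 * 86 = $196940.00

$196940.00


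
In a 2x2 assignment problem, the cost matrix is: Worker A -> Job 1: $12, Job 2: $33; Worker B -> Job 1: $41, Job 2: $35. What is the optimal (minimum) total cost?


Option 1: A->1 + B->2 = $12 + $35 = $47
Option 2: A->2 + B->1 = $33 + $41 = $74
Min cost = min($47, $74) = $47

$47


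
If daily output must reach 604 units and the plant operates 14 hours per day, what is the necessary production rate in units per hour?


Formula: Production Rate = Daily Demand / Available Hours
Rate = 604 units/day / 14 hours/day
Rate = 43.1 units/hour

43.1 units/hour


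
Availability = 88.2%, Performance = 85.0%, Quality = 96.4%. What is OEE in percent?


Formula: OEE = Availability * Performance * Quality / 10000
A * P = 88.2% * 85.0% / 100 = 74.97%
OEE = 74.97% * 96.4% / 100 = 72.3%

72.3%


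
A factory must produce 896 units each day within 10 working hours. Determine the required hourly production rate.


Formula: Production Rate = Daily Demand / Available Hours
Rate = 896 units/day / 10 hours/day
Rate = 89.6 units/hour

89.6 units/hour


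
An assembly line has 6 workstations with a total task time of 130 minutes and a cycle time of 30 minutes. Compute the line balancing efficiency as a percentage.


Formula: Efficiency = Sum of Task Times / (N_stations * CT) * 100
Total station capacity = 6 stations * 30 min = 180 min
Efficiency = 130 / 180 * 100 = 72.2%

72.2%


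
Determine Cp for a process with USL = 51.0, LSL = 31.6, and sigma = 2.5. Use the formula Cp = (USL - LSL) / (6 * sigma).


Cp = (51.0 - 31.6) / (6 * 2.5)

1.29


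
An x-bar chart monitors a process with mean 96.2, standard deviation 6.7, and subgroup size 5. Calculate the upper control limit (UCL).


UCL = 96.2 + 3 * 6.7 / sqrt(5)

105.19


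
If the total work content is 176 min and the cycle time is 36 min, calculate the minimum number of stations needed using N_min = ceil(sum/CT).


Formula: N_min = ceil(Sum of Task Times / Cycle Time)
N_min = ceil(176 min / 36 min) = ceil(4.8889)
N_min = 5 stations

5


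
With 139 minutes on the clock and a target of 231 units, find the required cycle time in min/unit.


Formula: CT = Available Time / Number of Units
CT = 139 min / 231 units
CT = 0.6 min/unit

0.6 min/unit


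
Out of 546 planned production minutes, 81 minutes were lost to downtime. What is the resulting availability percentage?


Formula: Availability = (Planned Time - Downtime) / Planned Time * 100
Uptime = 546 - 81 = 465 min
Availability = 465 / 546 * 100 = 85.2%

85.2%


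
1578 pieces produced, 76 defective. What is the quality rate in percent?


Formula: Quality Rate = Good Pieces / Total Pieces * 100
Good pieces = 1578 - 76 = 1502
QR = 1502 / 1578 * 100 = 95.2%

95.2%


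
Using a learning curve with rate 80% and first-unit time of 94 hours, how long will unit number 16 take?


Formula: T_n = T_1 * (learning_rate)^(log2(n)) where learning_rate = rate/100
Doublings = log2(16) = 4
T_n = 94 * 0.8^4
T_n = 94 * 0.4096 = 38.5 hours

38.5 hours


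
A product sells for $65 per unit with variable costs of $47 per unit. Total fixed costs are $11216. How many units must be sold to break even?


Formula: BEQ = Fixed Costs / (Price - Variable Cost)
Contribution margin = $65 - $47 = $18/unit
BEQ = ceil($11216 / $18/unit) = ceil(623.11) = 624 units

624 units


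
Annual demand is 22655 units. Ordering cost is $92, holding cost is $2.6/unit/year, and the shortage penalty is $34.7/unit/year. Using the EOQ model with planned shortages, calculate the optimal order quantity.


Formula: EOQ* = sqrt(2DS/H) * sqrt((H+P)/P)
Base EOQ = sqrt(2*22655*92/2.6) = 1266.21 units
Correction = sqrt((2.6+34.7)/34.7) = 1.03679
EOQ* = 1266.21 * 1.03679 = 1312.8 units

1312.8 units


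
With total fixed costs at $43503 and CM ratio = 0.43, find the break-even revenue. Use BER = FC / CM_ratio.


Formula: BER = Fixed Costs / Contribution Margin Ratio
BER = $43503 / 0.43
BER = $101169.77 (to the nearest cent)

$101169.77


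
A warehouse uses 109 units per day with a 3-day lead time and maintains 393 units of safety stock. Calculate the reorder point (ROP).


Formula: ROP = (Daily Demand * Lead Time) + Safety Stock
Demand during lead time = 109 * 3 = 327 units
ROP = 327 + 393 = 720 units

720 units


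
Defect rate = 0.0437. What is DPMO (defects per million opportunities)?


DPMO = defect_rate * 1000000 = 0.0437 * 1000000

43700


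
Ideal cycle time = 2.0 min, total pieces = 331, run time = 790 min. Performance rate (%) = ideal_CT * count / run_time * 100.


Formula: Performance = (Ideal CT * Total Count) / Run Time * 100
Ideal output time = 2.0 * 331 = 662.0 min
Performance = 662.0 / 790 * 100 = 83.8%

83.8%


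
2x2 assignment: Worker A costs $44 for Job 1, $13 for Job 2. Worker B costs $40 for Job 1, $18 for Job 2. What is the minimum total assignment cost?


Option 1: A->1 + B->2 = $44 + $18 = $62
Option 2: A->2 + B->1 = $13 + $40 = $53
Min cost = min($62, $53) = $53

$53


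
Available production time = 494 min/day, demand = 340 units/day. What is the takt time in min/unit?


Formula: Takt Time = Available Production Time / Customer Demand
Takt = 494 min/day / 340 units/day
Takt = 1.45 min/unit

1.45 min/unit


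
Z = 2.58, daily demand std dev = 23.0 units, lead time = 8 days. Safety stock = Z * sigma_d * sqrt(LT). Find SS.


Formula: SS = z * sigma_d * sqrt(LT)
sqrt(LT) = sqrt(8) = 2.8284
SS = 2.58 * 23.0 * 2.8284
SS = 167.8 units

167.8 units


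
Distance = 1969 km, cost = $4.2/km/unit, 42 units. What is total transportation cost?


TC = dist * cost * units = 1969 * 4.2 * 42 = $347331.60

$347331.60


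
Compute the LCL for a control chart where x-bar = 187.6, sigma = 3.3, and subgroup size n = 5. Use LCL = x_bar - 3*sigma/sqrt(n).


LCL = 187.6 - 3 * 3.3 / sqrt(5)

183.17


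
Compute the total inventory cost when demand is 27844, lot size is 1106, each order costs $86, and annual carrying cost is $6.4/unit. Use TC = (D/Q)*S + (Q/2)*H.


TC = 27844/1106 * 86 + 1106/2 * 6.4

$5704.28


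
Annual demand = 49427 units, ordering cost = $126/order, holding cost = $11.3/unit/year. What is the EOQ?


Formula: EOQ = sqrt(2 * D * S / H)
Numerator: 2 * 49427 * 126 = 12455604
2DS/H = 12455604 / 11.3 = 1102265.8
EOQ = sqrt(1102265.8) = 1049.9 units

1049.9 units


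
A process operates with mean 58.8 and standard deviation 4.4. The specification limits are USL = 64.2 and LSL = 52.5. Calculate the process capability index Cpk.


Cpu = (64.2 - 58.8) / (3 * 4.4) = 0.41
Cpl = (58.8 - 52.5) / (3 * 4.4) = 0.48
Cpk = min(0.41, 0.48) = 0.41

0.41


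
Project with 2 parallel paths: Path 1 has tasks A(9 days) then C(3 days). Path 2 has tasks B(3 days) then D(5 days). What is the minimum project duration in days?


Path 1 = 9 + 3 = 12 days
Path 2 = 3 + 5 = 8 days
Duration = max(12, 8) = 12 days

12 days


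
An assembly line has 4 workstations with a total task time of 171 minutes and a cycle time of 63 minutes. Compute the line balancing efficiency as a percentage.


Formula: Efficiency = Sum of Task Times / (N_stations * CT) * 100
Total station capacity = 4 stations * 63 min = 252 min
Efficiency = 171 / 252 * 100 = 67.9%

67.9%


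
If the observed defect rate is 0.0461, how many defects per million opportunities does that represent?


DPMO = defect_rate * 1000000 = 0.0461 * 1000000

46100


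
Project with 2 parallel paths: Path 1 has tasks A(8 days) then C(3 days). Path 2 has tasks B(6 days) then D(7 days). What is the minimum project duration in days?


Path 1 = 8 + 3 = 11 days
Path 2 = 6 + 7 = 13 days
Duration = max(11, 13) = 13 days

13 days


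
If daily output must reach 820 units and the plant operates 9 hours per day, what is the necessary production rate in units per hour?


Formula: Production Rate = Daily Demand / Available Hours
Rate = 820 units/day / 9 hours/day
Rate = 91.1 units/hour

91.1 units/hour


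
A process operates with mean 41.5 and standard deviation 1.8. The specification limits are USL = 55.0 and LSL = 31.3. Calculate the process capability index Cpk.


Cpu = (55.0 - 41.5) / (3 * 1.8) = 2.5
Cpl = (41.5 - 31.3) / (3 * 1.8) = 1.89
Cpk = min(2.5, 1.89) = 1.89

1.89


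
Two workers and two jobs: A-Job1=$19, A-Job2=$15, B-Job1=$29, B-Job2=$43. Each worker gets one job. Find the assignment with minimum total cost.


Option 1: A->1 + B->2 = $19 + $43 = $62
Option 2: A->2 + B->1 = $15 + $29 = $44
Min cost = min($62, $44) = $44

$44


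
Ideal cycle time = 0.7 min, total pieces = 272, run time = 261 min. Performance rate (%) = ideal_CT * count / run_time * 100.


Formula: Performance = (Ideal CT * Total Count) / Run Time * 100
Ideal output time = 0.7 * 272 = 190.4 min
Performance = 190.4 / 261 * 100 = 73.0%

73.0%


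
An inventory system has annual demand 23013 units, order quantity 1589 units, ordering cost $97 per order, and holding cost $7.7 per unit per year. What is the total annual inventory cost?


TC = 23013/1589 * 97 + 1589/2 * 7.7

$7522.47


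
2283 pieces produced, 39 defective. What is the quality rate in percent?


Formula: Quality Rate = Good Pieces / Total Pieces * 100
Good pieces = 2283 - 39 = 2244
QR = 2244 / 2283 * 100 = 98.3%

98.3%


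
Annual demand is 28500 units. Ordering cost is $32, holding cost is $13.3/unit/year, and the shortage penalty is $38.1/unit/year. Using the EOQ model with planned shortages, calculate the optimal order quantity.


Formula: EOQ* = sqrt(2DS/H) * sqrt((H+P)/P)
Base EOQ = sqrt(2*28500*32/13.3) = 370.33 units
Correction = sqrt((13.3+38.1)/38.1) = 1.1615
EOQ* = 370.33 * 1.1615 = 430.1 units

430.1 units


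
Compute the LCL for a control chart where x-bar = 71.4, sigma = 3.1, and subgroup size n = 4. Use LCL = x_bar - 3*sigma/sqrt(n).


LCL = 71.4 - 3 * 3.1 / sqrt(4)

66.75


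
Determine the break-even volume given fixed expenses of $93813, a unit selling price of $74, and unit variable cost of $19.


Formula: BEQ = Fixed Costs / (Price - Variable Cost)
Contribution margin = $74 - $19 = $55/unit
BEQ = ceil($93813 / $55/unit) = ceil(1705.69) = 1706 units

1706 units


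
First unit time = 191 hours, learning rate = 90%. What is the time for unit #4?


Formula: T_n = T_1 * (learning_rate)^(log2(n)) where learning_rate = rate/100
Doublings = log2(4) = 2
T_n = 191 * 0.9^2
T_n = 191 * 0.81 = 154.7 hours

154.7 hours


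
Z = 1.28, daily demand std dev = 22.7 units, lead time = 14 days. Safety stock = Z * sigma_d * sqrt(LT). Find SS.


Formula: SS = z * sigma_d * sqrt(LT)
sqrt(LT) = sqrt(14) = 3.7417
SS = 1.28 * 22.7 * 3.7417
SS = 108.7 units

108.7 units


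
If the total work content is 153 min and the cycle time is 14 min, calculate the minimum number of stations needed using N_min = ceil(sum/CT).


Formula: N_min = ceil(Sum of Task Times / Cycle Time)
N_min = ceil(153 min / 14 min) = ceil(10.9286)
N_min = 11 stations

11


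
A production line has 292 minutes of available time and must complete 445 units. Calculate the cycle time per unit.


Formula: CT = Available Time / Number of Units
CT = 292 min / 445 units
CT = 0.66 min/unit

0.66 min/unit


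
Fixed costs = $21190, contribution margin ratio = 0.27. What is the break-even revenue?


Formula: BER = Fixed Costs / Contribution Margin Ratio
BER = $21190 / 0.27
BER = $78481.48 (to the nearest cent)

$78481.48


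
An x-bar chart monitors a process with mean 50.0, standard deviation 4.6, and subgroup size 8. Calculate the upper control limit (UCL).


UCL = 50.0 + 3 * 4.6 / sqrt(8)

54.88


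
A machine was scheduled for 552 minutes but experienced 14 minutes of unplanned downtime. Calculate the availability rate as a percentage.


Formula: Availability = (Planned Time - Downtime) / Planned Time * 100
Uptime = 552 - 14 = 538 min
Availability = 538 / 552 * 100 = 97.5%

97.5%


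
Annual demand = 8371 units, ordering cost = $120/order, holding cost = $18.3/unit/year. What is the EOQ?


Formula: EOQ = sqrt(2 * D * S / H)
Numerator: 2 * 8371 * 120 = 2009040
2DS/H = 2009040 / 18.3 = 109783.6
EOQ = sqrt(109783.6) = 331.3 units

331.3 units


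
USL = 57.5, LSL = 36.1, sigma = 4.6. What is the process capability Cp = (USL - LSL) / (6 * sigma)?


Cp = (57.5 - 36.1) / (6 * 4.6)

0.78


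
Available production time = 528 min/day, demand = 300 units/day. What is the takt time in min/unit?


Formula: Takt Time = Available Production Time / Customer Demand
Takt = 528 min/day / 300 units/day
Takt = 1.76 min/unit

1.76 min/unit


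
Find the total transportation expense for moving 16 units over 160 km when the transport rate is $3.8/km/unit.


TC = dist * cost * units = 160 * 3.8 * 16 = $9728.00

$9728.00


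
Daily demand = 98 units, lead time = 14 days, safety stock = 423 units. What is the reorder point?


Formula: ROP = (Daily Demand * Lead Time) + Safety Stock
Demand during lead time = 98 * 14 = 1372 units
ROP = 1372 + 423 = 1795 units

1795 units


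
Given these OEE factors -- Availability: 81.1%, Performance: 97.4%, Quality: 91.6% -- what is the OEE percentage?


Formula: OEE = Availability * Performance * Quality / 10000
A * P = 81.1% * 97.4% / 100 = 78.99%
OEE = 78.99% * 91.6% / 100 = 72.4%

72.4%


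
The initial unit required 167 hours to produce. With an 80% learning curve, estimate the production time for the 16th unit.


Formula: T_n = T_1 * (learning_rate)^(log2(n)) where learning_rate = rate/100
Doublings = log2(16) = 4
T_n = 167 * 0.8^4
T_n = 167 * 0.4096 = 68.4 hours

68.4 hours


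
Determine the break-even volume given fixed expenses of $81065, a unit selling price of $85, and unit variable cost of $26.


Formula: BEQ = Fixed Costs / (Price - Variable Cost)
Contribution margin = $85 - $26 = $59/unit
BEQ = ceil($81065 / $59/unit) = ceil(1373.98) = 1374 units

1374 units


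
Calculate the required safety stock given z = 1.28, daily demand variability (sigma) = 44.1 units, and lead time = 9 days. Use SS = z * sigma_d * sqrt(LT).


Formula: SS = z * sigma_d * sqrt(LT)
sqrt(LT) = sqrt(9) = 3.0
SS = 1.28 * 44.1 * 3.0
SS = 169.3 units

169.3 units


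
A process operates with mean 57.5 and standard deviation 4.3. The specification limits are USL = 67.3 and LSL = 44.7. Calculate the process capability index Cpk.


Cpu = (67.3 - 57.5) / (3 * 4.3) = 0.76
Cpl = (57.5 - 44.7) / (3 * 4.3) = 0.99
Cpk = min(0.76, 0.99) = 0.76

0.76


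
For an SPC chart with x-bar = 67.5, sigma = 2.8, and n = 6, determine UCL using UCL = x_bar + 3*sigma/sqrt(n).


UCL = 67.5 + 3 * 2.8 / sqrt(6)

70.93


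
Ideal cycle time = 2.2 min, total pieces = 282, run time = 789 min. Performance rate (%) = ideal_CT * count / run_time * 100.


Formula: Performance = (Ideal CT * Total Count) / Run Time * 100
Ideal output time = 2.2 * 282 = 620.4 min
Performance = 620.4 / 789 * 100 = 78.6%

78.6%


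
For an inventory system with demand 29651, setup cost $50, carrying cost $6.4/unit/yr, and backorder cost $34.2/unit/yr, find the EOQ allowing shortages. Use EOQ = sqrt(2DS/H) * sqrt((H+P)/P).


Formula: EOQ* = sqrt(2DS/H) * sqrt((H+P)/P)
Base EOQ = sqrt(2*29651*50/6.4) = 680.66 units
Correction = sqrt((6.4+34.2)/34.2) = 1.08956
EOQ* = 680.66 * 1.08956 = 741.6 units

741.6 units


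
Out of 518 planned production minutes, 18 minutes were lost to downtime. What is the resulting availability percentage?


Formula: Availability = (Planned Time - Downtime) / Planned Time * 100
Uptime = 518 - 18 = 500 min
Availability = 500 / 518 * 100 = 96.5%

96.5%


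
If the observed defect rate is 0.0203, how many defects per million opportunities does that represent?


DPMO = defect_rate * 1000000 = 0.0203 * 1000000

20300


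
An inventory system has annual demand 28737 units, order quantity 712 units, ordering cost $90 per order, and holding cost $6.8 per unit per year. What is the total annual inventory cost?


TC = 28737/712 * 90 + 712/2 * 6.8

$6053.29


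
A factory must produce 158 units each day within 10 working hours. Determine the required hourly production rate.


Formula: Production Rate = Daily Demand / Available Hours
Rate = 158 units/day / 10 hours/day
Rate = 15.8 units/hour

15.8 units/hour


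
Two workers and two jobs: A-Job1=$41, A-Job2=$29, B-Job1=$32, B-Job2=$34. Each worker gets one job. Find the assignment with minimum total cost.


Option 1: A->1 + B->2 = $41 + $34 = $75
Option 2: A->2 + B->1 = $29 + $32 = $61
Min cost = min($75, $61) = $61

$61


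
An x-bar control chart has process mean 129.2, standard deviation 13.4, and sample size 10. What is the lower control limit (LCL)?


LCL = 129.2 - 3 * 13.4 / sqrt(10)

116.49


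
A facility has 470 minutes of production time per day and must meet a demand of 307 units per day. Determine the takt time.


Formula: Takt Time = Available Production Time / Customer Demand
Takt = 470 min/day / 307 units/day
Takt = 1.53 min/unit

1.53 min/unit


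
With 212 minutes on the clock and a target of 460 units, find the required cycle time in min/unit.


Formula: CT = Available Time / Number of Units
CT = 212 min / 460 units
CT = 0.46 min/unit

0.46 min/unit


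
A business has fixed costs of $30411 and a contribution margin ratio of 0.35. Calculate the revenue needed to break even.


Formula: BER = Fixed Costs / Contribution Margin Ratio
BER = $30411 / 0.35
BER = $86888.57 (to the nearest cent)

$86888.57


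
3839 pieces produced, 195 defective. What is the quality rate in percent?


Formula: Quality Rate = Good Pieces / Total Pieces * 100
Good pieces = 3839 - 195 = 3644
QR = 3644 / 3839 * 100 = 94.9%

94.9%


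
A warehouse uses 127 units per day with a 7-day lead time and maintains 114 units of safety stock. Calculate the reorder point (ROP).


Formula: ROP = (Daily Demand * Lead Time) + Safety Stock
Demand during lead time = 127 * 7 = 889 units
ROP = 889 + 114 = 1003 units

1003 units


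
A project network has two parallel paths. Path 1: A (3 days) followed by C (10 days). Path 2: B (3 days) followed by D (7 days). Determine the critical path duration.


Path 1 = 3 + 10 = 13 days
Path 2 = 3 + 7 = 10 days
Duration = max(13, 10) = 13 days

13 days


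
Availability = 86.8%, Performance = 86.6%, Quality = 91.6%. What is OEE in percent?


Formula: OEE = Availability * Performance * Quality / 10000
A * P = 86.8% * 86.6% / 100 = 75.17%
OEE = 75.17% * 91.6% / 100 = 68.9%

68.9%


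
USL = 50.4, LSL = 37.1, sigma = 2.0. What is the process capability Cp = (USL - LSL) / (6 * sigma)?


Cp = (50.4 - 37.1) / (6 * 2.0)

1.11


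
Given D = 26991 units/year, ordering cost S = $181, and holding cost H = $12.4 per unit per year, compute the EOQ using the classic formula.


Formula: EOQ = sqrt(2 * D * S / H)
Numerator: 2 * 26991 * 181 = 9770742
2DS/H = 9770742 / 12.4 = 787963.1
EOQ = sqrt(787963.1) = 887.7 units

887.7 units


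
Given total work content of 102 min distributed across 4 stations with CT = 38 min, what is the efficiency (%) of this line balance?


Formula: Efficiency = Sum of Task Times / (N_stations * CT) * 100
Total station capacity = 4 stations * 38 min = 152 min
Efficiency = 102 / 152 * 100 = 67.1%

67.1%


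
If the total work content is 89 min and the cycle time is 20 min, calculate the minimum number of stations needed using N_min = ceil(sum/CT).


Formula: N_min = ceil(Sum of Task Times / Cycle Time)
N_min = ceil(89 min / 20 min) = ceil(4.45)
N_min = 5 stations

5


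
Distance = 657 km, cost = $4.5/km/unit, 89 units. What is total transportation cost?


TC = dist * cost * units = 657 * 4.5 * 89 = $263128.50

$263128.50


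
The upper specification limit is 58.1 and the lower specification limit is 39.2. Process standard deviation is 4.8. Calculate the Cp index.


Cp = (58.1 - 39.2) / (6 * 4.8)

0.66


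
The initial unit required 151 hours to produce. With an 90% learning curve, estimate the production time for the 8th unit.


Formula: T_n = T_1 * (learning_rate)^(log2(n)) where learning_rate = rate/100
Doublings = log2(8) = 3
T_n = 151 * 0.9^3
T_n = 151 * 0.729 = 110.1 hours

110.1 hours


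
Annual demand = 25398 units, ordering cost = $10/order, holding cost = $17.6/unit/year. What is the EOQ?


Formula: EOQ = sqrt(2 * D * S / H)
Numerator: 2 * 25398 * 10 = 507960
2DS/H = 507960 / 17.6 = 28861.4
EOQ = sqrt(28861.4) = 169.9 units

169.9 units


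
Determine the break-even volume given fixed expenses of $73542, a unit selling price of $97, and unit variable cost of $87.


Formula: BEQ = Fixed Costs / (Price - Variable Cost)
Contribution margin = $97 - $87 = $10/unit
BEQ = ceil($73542 / $10/unit) = ceil(7354.2) = 7355 units

7355 units


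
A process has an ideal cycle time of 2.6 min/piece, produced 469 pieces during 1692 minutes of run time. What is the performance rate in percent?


Formula: Performance = (Ideal CT * Total Count) / Run Time * 100
Ideal output time = 2.6 * 469 = 1219.4 min
Performance = 1219.4 / 1692 * 100 = 72.1%

72.1%


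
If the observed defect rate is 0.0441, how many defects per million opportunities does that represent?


DPMO = defect_rate * 1000000 = 0.0441 * 1000000

44100


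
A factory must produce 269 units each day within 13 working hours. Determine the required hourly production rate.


Formula: Production Rate = Daily Demand / Available Hours
Rate = 269 units/day / 13 hours/day
Rate = 20.7 units/hour

20.7 units/hour


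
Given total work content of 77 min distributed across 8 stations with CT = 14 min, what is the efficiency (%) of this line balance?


Formula: Efficiency = Sum of Task Times / (N_stations * CT) * 100
Total station capacity = 8 stations * 14 min = 112 min
Efficiency = 77 / 112 * 100 = 68.8%

68.8%


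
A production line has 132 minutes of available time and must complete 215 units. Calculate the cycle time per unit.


Formula: CT = Available Time / Number of Units
CT = 132 min / 215 units
CT = 0.61 min/unit

0.61 min/unit


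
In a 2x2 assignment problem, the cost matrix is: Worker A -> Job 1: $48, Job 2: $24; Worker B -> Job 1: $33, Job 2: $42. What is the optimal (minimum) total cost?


Option 1: A->1 + B->2 = $48 + $42 = $90
Option 2: A->2 + B->1 = $24 + $33 = $57
Min cost = min($90, $57) = $57

$57


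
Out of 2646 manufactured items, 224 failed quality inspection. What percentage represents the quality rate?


Formula: Quality Rate = Good Pieces / Total Pieces * 100
Good pieces = 2646 - 224 = 2422
QR = 2422 / 2646 * 100 = 91.5%

91.5%


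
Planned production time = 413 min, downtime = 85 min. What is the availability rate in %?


Formula: Availability = (Planned Time - Downtime) / Planned Time * 100
Uptime = 413 - 85 = 328 min
Availability = 328 / 413 * 100 = 79.4%

79.4%


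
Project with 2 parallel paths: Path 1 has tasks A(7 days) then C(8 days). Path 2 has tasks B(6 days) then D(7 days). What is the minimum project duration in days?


Path 1 = 7 + 8 = 15 days
Path 2 = 6 + 7 = 13 days
Duration = max(15, 13) = 15 days

15 days


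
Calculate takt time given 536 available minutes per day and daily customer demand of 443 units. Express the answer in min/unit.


Formula: Takt Time = Available Production Time / Customer Demand
Takt = 536 min/day / 443 units/day
Takt = 1.21 min/unit

1.21 min/unit


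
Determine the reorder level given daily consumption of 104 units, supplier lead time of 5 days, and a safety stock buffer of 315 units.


Formula: ROP = (Daily Demand * Lead Time) + Safety Stock
Demand during lead time = 104 * 5 = 520 units
ROP = 520 + 315 = 835 units

835 units


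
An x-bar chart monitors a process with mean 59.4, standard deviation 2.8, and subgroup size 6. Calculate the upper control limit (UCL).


UCL = 59.4 + 3 * 2.8 / sqrt(6)

62.83


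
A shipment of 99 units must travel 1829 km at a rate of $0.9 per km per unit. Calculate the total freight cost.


TC = dist * cost * units = 1829 * 0.9 * 99 = $162963.90

$162963.90


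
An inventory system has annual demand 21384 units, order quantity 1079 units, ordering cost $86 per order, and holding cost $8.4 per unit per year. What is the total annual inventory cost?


TC = 21384/1079 * 86 + 1079/2 * 8.4

$6236.18


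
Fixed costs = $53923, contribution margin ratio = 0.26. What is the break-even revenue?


Formula: BER = Fixed Costs / Contribution Margin Ratio
BER = $53923 / 0.26
BER = $207396.15 (to the nearest cent)

$207396.15


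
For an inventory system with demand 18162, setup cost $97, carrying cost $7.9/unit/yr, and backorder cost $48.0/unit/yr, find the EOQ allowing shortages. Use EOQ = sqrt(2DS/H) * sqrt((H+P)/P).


Formula: EOQ* = sqrt(2DS/H) * sqrt((H+P)/P)
Base EOQ = sqrt(2*18162*97/7.9) = 667.83 units
Correction = sqrt((7.9+48.0)/48.0) = 1.07916
EOQ* = 667.83 * 1.07916 = 720.7 units

720.7 units


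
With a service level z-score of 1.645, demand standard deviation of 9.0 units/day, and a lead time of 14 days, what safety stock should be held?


Formula: SS = z * sigma_d * sqrt(LT)
sqrt(LT) = sqrt(14) = 3.7417
SS = 1.645 * 9.0 * 3.7417
SS = 55.4 units

55.4 units


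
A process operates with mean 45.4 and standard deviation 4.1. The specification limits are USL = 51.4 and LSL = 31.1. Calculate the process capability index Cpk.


Cpu = (51.4 - 45.4) / (3 * 4.1) = 0.49
Cpl = (45.4 - 31.1) / (3 * 4.1) = 1.16
Cpk = min(0.49, 1.16) = 0.49

0.49


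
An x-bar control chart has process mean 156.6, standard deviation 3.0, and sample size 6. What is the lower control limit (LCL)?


LCL = 156.6 - 3 * 3.0 / sqrt(6)

152.93


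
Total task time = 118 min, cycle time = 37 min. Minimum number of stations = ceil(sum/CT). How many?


Formula: N_min = ceil(Sum of Task Times / Cycle Time)
N_min = ceil(118 min / 37 min) = ceil(3.1892)
N_min = 4 stations

4


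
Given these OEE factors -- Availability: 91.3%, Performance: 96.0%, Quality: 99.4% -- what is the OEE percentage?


Formula: OEE = Availability * Performance * Quality / 10000
A * P = 91.3% * 96.0% / 100 = 87.65%
OEE = 87.65% * 99.4% / 100 = 87.1%

87.1%


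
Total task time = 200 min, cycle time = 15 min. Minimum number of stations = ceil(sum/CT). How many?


Formula: N_min = ceil(Sum of Task Times / Cycle Time)
N_min = ceil(200 min / 15 min) = ceil(13.3333)
N_min = 14 stations

14


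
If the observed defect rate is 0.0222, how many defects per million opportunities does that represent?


DPMO = defect_rate * 1000000 = 0.0222 * 1000000

22200


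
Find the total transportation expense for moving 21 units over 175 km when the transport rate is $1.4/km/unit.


TC = dist * cost * units = 175 * 1.4 * 21 = $5145.00

$5145.00


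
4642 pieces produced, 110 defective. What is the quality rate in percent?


Formula: Quality Rate = Good Pieces / Total Pieces * 100
Good pieces = 4642 - 110 = 4532
QR = 4532 / 4642 * 100 = 97.6%

97.6%


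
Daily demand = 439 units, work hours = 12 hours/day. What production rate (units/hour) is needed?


Formula: Production Rate = Daily Demand / Available Hours
Rate = 439 units/day / 12 hours/day
Rate = 36.6 units/hour

36.6 units/hour


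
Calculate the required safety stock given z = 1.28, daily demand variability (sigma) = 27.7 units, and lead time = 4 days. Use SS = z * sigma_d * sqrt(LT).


Formula: SS = z * sigma_d * sqrt(LT)
sqrt(LT) = sqrt(4) = 2.0
SS = 1.28 * 27.7 * 2.0
SS = 70.9 units

70.9 units


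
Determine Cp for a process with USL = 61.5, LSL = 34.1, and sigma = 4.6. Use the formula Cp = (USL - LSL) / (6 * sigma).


Cp = (61.5 - 34.1) / (6 * 4.6)

0.99


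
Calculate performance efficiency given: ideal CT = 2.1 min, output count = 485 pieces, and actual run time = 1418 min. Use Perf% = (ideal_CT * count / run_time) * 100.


Formula: Performance = (Ideal CT * Total Count) / Run Time * 100
Ideal output time = 2.1 * 485 = 1018.5 min
Performance = 1018.5 / 1418 * 100 = 71.8%

71.8%


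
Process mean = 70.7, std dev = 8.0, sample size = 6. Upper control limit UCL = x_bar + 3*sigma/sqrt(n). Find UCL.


UCL = 70.7 + 3 * 8.0 / sqrt(6)

80.5


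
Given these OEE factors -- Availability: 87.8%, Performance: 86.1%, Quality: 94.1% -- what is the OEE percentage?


Formula: OEE = Availability * Performance * Quality / 10000
A * P = 87.8% * 86.1% / 100 = 75.6%
OEE = 75.6% * 94.1% / 100 = 71.1%

71.1%


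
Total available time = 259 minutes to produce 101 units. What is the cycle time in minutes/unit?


Formula: CT = Available Time / Number of Units
CT = 259 min / 101 units
CT = 2.56 min/unit

2.56 min/unit


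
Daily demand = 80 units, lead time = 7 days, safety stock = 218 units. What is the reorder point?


Formula: ROP = (Daily Demand * Lead Time) + Safety Stock
Demand during lead time = 80 * 7 = 560 units
ROP = 560 + 218 = 778 units

778 units


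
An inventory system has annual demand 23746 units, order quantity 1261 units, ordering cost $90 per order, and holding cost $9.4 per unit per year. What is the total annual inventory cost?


TC = 23746/1261 * 90 + 1261/2 * 9.4

$7621.50


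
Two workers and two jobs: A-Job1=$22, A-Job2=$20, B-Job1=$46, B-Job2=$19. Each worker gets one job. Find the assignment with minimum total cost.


Option 1: A->1 + B->2 = $22 + $19 = $41
Option 2: A->2 + B->1 = $20 + $46 = $66
Min cost = min($41, $66) = $41

$41


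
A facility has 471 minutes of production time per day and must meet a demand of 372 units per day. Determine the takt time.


Formula: Takt Time = Available Production Time / Customer Demand
Takt = 471 min/day / 372 units/day
Takt = 1.27 min/unit

1.27 min/unit


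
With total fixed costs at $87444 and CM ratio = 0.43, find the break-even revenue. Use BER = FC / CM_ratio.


Formula: BER = Fixed Costs / Contribution Margin Ratio
BER = $87444 / 0.43
BER = $203358.14 (to the nearest cent)

$203358.14


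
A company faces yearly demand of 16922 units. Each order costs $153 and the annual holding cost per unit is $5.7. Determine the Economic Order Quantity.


Formula: EOQ = sqrt(2 * D * S / H)
Numerator: 2 * 16922 * 153 = 5178132
2DS/H = 5178132 / 5.7 = 908444.2
EOQ = sqrt(908444.2) = 953.1 units

953.1 units


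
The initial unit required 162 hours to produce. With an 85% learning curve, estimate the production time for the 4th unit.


Formula: T_n = T_1 * (learning_rate)^(log2(n)) where learning_rate = rate/100
Doublings = log2(4) = 2
T_n = 162 * 0.85^2
T_n = 162 * 0.7225 = 117.0 hours

117.0 hours


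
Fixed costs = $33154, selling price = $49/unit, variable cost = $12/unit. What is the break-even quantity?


Formula: BEQ = Fixed Costs / (Price - Variable Cost)
Contribution margin = $49 - $12 = $37/unit
BEQ = ceil($33154 / $37/unit) = ceil(896.05) = 897 units

897 units


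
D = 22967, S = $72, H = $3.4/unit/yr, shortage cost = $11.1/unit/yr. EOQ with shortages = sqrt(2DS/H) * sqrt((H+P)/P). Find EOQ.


Formula: EOQ* = sqrt(2DS/H) * sqrt((H+P)/P)
Base EOQ = sqrt(2*22967*72/3.4) = 986.27 units
Correction = sqrt((3.4+11.1)/11.1) = 1.14294
EOQ* = 986.27 * 1.14294 = 1127.2 units

1127.2 units


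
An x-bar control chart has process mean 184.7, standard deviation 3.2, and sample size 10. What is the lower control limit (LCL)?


LCL = 184.7 - 3 * 3.2 / sqrt(10)

181.66


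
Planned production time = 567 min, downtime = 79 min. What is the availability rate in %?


Formula: Availability = (Planned Time - Downtime) / Planned Time * 100
Uptime = 567 - 79 = 488 min
Availability = 488 / 567 * 100 = 86.1%

86.1%


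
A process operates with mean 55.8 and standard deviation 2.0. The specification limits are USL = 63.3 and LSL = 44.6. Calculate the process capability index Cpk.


Cpu = (63.3 - 55.8) / (3 * 2.0) = 1.25
Cpl = (55.8 - 44.6) / (3 * 2.0) = 1.87
Cpk = min(1.25, 1.87) = 1.25

1.25


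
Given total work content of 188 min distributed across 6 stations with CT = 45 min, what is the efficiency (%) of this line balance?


Formula: Efficiency = Sum of Task Times / (N_stations * CT) * 100
Total station capacity = 6 stations * 45 min = 270 min
Efficiency = 188 / 270 * 100 = 69.6%

69.6%
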